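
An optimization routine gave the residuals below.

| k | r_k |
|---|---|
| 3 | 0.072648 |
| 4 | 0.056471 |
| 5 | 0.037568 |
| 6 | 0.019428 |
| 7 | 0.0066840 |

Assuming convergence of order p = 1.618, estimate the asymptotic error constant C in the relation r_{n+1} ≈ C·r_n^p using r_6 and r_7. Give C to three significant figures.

C ≈ r_7 / r_6^1.618
  = 0.0066840 / (0.019428)^1.618
  = 0.0066840 / 0.00170089 ≈ 3.9297

3.93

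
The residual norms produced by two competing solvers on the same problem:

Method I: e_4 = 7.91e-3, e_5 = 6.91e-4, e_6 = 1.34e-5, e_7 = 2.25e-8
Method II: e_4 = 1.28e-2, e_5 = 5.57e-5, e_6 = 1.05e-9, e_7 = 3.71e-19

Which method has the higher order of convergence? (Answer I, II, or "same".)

II

Method I: p ≈ ln(2.25e-8/1.34e-5)/ln(1.34e-5/6.91e-4) ≈ 1.62.
Method II: p ≈ ln(3.71e-19/1.05e-9)/ln(1.05e-9/5.57e-5) ≈ 2.00.
Method II has the higher order (≈2.0 vs ≈1.6).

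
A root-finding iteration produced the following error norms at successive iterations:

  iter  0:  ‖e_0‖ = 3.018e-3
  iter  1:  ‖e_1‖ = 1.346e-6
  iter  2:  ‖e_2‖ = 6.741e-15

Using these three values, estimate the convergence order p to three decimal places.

p ≈ ln(‖e_2‖/‖e_1‖) / ln(‖e_1‖/‖e_0‖)
  = ln(6.741e-15/1.346e-6) / ln(1.346e-6/3.018e-3)
  = ln(5.00817e-09) / ln(0.000445991)
  = -19.112195 / -7.715212 ≈ 2.477209

2.477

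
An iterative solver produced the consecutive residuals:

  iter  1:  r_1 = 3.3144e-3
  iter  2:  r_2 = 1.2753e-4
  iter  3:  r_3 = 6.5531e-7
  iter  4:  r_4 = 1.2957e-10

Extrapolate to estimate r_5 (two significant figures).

1.3e-16

First estimate the order: p ≈ ln(r_4/r_3) / ln(r_3/r_2) = ln(1.2957e-10/6.5531e-7)/ln(6.5531e-7/1.2753e-4) = ln(0.000197723)/ln(0.00513848) ≈ 1.6180.
Then r_5 ≈ r_4·(r_4/r_3)^p = 1.2957e-10·(0.000197723)^1.6180 = 1.2957e-10·1.0163e-06 ≈ 1.317e-16.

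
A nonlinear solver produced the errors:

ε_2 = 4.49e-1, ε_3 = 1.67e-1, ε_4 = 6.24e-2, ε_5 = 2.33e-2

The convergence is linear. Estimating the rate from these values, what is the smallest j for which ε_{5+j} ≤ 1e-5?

8

Rate ρ ≈ ε_5/ε_4 = 2.33e-2/6.24e-2 = 0.3734.
After j more steps, ε_{5+j} ≈ 2.33e-2·ρ^j; need ρ^j ≤ 1e-5/2.33e-2 = 0.000429185.
j ≥ ln(0.000429185)/ln(0.3734) = -7.7536/-0.98511 = 7.871.
So 8 more iterations are needed.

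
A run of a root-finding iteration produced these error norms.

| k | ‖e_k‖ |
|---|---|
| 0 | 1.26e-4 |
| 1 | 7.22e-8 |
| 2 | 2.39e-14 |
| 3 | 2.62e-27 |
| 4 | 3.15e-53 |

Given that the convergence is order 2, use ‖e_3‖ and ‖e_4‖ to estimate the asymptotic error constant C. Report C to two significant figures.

C ≈ ‖e_4‖ / ‖e_3‖^2
  = 3.15e-53 / (2.62e-27)^2
  = 3.15e-53 / 6.8644e-54 ≈ 4.5889

4.6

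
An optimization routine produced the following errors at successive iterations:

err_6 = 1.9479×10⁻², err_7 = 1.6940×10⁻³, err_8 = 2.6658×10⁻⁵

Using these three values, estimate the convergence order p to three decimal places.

1.700

p ≈ ln(err_8/err_7) / ln(err_7/err_6)
  = ln(2.6658×10⁻⁵/1.6940×10⁻³) / ln(1.6940×10⁻³/1.9479×10⁻²)
  = ln(0.0157367) / ln(0.0869654)
  = -4.151760 / -2.442245 ≈ 1.699977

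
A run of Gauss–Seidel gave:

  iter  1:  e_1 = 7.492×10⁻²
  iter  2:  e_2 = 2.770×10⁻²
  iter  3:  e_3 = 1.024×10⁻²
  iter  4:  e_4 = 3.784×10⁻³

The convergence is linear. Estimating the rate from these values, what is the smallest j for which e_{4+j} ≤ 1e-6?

9

Rate ρ ≈ e_4/e_3 = 3.784×10⁻³/1.024×10⁻² = 0.3695.
After j more steps, e_{4+j} ≈ 3.784×10⁻³·ρ^j; need ρ^j ≤ 1e-6/3.784×10⁻³ = 0.000264271.
j ≥ ln(0.000264271)/ln(0.3695) = -8.2385/-0.99560 = 8.275.
So 9 more iterations are needed.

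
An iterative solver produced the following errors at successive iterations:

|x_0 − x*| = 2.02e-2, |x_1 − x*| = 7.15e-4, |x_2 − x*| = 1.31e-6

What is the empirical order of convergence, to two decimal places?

p ≈ ln(|x_2 − x*|/|x_1 − x*|) / ln(|x_1 − x*|/|x_0 − x*|)
  = ln(1.31e-6/7.15e-4) / ln(7.15e-4/2.02e-2)
  = ln(0.00183217) / ln(0.035396)
  = -6.30225 / -3.34116 ≈ 1.88625

1.89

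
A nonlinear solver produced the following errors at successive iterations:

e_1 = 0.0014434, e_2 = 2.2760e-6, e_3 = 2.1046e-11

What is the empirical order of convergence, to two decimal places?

p ≈ ln(e_3/e_2) / ln(e_2/e_1)
  = ln(2.1046e-11/2.2760e-6) / ln(2.2760e-6/0.0014434)
  = ln(9.24692e-06) / ln(0.00157683)
  = -11.59122 / -6.45234 ≈ 1.79644

1.80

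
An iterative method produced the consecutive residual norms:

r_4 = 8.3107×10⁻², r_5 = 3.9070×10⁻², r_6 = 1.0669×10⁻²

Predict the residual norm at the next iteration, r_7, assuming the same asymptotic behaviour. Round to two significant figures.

First estimate the order: p ≈ ln(r_6/r_5) / ln(r_5/r_4) = ln(1.0669×10⁻²/3.9070×10⁻²)/ln(3.9070×10⁻²/8.3107×10⁻²) = ln(0.273074)/ln(0.470117) ≈ 1.7197.
Then r_7 ≈ r_6·(r_6/r_5)^p = 1.0669×10⁻²·(0.273074)^1.7197 = 1.0669×10⁻²·0.107293 ≈ 0.001145.

1.1e-3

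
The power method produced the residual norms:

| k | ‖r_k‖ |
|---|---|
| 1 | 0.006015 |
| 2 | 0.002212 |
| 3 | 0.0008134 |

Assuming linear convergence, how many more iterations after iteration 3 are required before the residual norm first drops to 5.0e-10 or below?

15

Rate ρ ≈ ‖r_3‖/‖r_2‖ = 0.0008134/0.002212 = 0.3677.
After j more steps, ‖r_{3+j}‖ ≈ 0.0008134·ρ^j; need ρ^j ≤ 5.0e-10/0.0008134 = 6.14704e-07.
j ≥ ln(6.14704e-07)/ln(0.3677) = -14.3021/-1.00049 = 14.295.
So 15 more iterations are needed.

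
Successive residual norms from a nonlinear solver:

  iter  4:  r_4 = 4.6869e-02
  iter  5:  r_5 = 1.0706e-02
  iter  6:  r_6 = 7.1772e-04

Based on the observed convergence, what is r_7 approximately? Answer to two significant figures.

5.1e-6

First estimate the order: p ≈ ln(r_6/r_5) / ln(r_5/r_4) = ln(7.1772e-04/1.0706e-02)/ln(1.0706e-02/4.6869e-02) = ln(0.067039)/ln(0.228424) ≈ 1.8303.
Then r_7 ≈ r_6·(r_6/r_5)^p = 7.1772e-04·(0.067039)^1.8303 = 7.1772e-04·0.00710931 ≈ 5.102e-06.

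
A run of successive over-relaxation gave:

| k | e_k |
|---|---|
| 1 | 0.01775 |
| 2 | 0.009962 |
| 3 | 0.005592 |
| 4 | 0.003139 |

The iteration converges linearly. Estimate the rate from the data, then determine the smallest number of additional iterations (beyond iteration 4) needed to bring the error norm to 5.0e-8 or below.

20

Rate ρ ≈ e_4/e_3 = 0.003139/0.005592 = 0.5613.
After j more steps, e_{4+j} ≈ 0.003139·ρ^j; need ρ^j ≤ 5.0e-8/0.003139 = 1.59286e-05.
j ≥ ln(1.59286e-05)/ln(0.5613) = -11.0474/-0.57750 = 19.130.
So 20 more iterations are needed.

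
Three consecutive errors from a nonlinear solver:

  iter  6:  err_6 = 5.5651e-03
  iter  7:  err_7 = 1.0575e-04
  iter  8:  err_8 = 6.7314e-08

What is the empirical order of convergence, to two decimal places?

p ≈ ln(err_8/err_7) / ln(err_7/err_6)
  = ln(6.7314e-08/1.0575e-04) / ln(1.0575e-04/5.5651e-03)
  = ln(0.000636539) / ln(0.0190024)
  = -7.35946 / -3.96319 ≈ 1.85695

1.86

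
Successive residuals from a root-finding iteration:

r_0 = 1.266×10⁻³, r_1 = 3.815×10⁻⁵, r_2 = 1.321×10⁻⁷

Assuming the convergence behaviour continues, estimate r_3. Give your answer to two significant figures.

First estimate the order: p ≈ ln(r_2/r_1) / ln(r_1/r_0) = ln(1.321×10⁻⁷/3.815×10⁻⁵)/ln(3.815×10⁻⁵/1.266×10⁻³) = ln(0.00346265)/ln(0.0301343) ≈ 1.6178.
Then r_3 ≈ r_2·(r_2/r_1)^p = 1.321×10⁻⁷·(0.00346265)^1.6178 = 1.321×10⁻⁷·0.000104533 ≈ 1.381e-11.

1.4e-11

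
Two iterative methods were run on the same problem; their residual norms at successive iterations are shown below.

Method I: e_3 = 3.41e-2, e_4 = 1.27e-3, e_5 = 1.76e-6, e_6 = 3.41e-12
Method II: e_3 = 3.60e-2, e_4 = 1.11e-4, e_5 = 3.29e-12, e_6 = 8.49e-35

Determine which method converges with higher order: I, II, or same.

II

Method I: p ≈ ln(3.41e-12/1.76e-6)/ln(1.76e-6/1.27e-3) ≈ 2.00.
Method II: p ≈ ln(8.49e-35/3.29e-12)/ln(3.29e-12/1.11e-4) ≈ 3.00.
Method II has the higher order (≈3.0 vs ≈2.0).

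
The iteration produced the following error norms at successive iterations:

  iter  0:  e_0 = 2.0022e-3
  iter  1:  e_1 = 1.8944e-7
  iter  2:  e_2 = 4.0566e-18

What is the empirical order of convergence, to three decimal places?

p ≈ ln(e_2/e_1) / ln(e_1/e_0)
  = ln(4.0566e-18/1.8944e-7) / ln(1.8944e-7/2.0022e-3)
  = ln(2.14136e-11) / ln(9.46159e-05)
  = -24.566995 / -9.265685 ≈ 2.651395

2.651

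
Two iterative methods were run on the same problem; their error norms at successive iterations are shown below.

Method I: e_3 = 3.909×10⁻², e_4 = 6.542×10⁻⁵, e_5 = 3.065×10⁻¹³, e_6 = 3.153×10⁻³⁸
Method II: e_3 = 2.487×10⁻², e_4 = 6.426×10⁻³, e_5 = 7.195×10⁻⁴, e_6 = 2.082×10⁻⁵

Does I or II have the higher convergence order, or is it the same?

I

Method I: p ≈ ln(3.153×10⁻³⁸/3.065×10⁻¹³)/ln(3.065×10⁻¹³/6.542×10⁻⁵) ≈ 3.00.
Method II: p ≈ ln(2.082×10⁻⁵/7.195×10⁻⁴)/ln(7.195×10⁻⁴/6.426×10⁻³) ≈ 1.62.
Method I has the higher order (≈3.0 vs ≈1.6).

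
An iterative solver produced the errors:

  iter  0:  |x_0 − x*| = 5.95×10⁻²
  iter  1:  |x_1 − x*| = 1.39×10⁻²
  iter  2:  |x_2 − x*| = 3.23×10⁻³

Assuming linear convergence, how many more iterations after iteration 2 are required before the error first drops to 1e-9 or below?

11

Rate ρ ≈ |x_2 − x*|/|x_1 − x*| = 3.23×10⁻³/1.39×10⁻² = 0.2324.
After j more steps, |x_{2+j} − x*| ≈ 3.23×10⁻³·ρ^j; need ρ^j ≤ 1e-9/3.23×10⁻³ = 3.09598e-07.
j ≥ ln(3.09598e-07)/ln(0.2324) = -14.9880/-1.45930 = 10.271.
So 11 more iterations are needed.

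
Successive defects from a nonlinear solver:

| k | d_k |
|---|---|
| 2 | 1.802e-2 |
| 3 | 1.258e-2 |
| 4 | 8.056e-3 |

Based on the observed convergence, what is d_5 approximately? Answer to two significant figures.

First estimate the order: p ≈ ln(d_4/d_3) / ln(d_3/d_2) = ln(8.056e-3/1.258e-2)/ln(1.258e-2/1.802e-2) = ln(0.640382)/ln(0.698113) ≈ 1.2402.
Then d_5 ≈ d_4·(d_4/d_3)^p = 8.056e-3·(0.640382)^1.2402 = 8.056e-3·0.575368 ≈ 0.004635.

4.6e-3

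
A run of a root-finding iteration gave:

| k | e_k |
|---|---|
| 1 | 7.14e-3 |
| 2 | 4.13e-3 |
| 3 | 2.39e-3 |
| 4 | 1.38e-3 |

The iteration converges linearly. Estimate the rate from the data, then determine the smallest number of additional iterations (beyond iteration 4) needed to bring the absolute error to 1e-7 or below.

18

Rate ρ ≈ e_4/e_3 = 1.38e-3/2.39e-3 = 0.5774.
After j more steps, e_{4+j} ≈ 1.38e-3·ρ^j; need ρ^j ≤ 1e-7/1.38e-3 = 7.24638e-05.
j ≥ ln(7.24638e-05)/ln(0.5774) = -9.5324/-0.54922 = 17.356.
So 18 more iterations are needed.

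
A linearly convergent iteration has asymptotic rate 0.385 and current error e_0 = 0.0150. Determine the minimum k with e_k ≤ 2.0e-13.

After k steps, e_k ≈ 0.0150·0.385^k.
Need 0.385^k ≤ 2.0e-13/0.0150 = 1.33333e-11.
k ≥ ln(1.33333e-11)/ln(0.385) = -25.0408/-0.95451 = 26.234.
Smallest integer k = 27.

27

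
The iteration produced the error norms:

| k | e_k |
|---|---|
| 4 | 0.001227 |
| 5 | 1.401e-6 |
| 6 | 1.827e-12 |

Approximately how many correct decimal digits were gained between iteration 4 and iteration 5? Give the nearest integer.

Digits gained ≈ log₁₀(e_4/e_5) = log₁₀(0.001227/1.401e-6) = log₁₀(875.803) ≈ 2.942.

3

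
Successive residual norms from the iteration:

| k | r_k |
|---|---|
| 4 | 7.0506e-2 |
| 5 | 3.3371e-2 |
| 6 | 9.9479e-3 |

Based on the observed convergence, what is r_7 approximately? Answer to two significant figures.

First estimate the order: p ≈ ln(r_6/r_5) / ln(r_5/r_4) = ln(9.9479e-3/3.3371e-2)/ln(3.3371e-2/7.0506e-2) = ln(0.2981)/ln(0.473307) ≈ 1.6181.
Then r_7 ≈ r_6·(r_6/r_5)^p = 9.9479e-3·(0.2981)^1.6181 = 9.9479e-3·0.14108 ≈ 0.001403.

1.4e-3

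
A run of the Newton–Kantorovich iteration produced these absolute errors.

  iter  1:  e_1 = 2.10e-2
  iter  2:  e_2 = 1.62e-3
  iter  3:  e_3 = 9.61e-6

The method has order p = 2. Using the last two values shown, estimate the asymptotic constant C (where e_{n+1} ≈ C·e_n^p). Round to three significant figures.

3.66

C ≈ e_3 / e_2^2
  = 9.61e-6 / (1.62e-3)^2
  = 9.61e-6 / 2.6244e-06 ≈ 3.6618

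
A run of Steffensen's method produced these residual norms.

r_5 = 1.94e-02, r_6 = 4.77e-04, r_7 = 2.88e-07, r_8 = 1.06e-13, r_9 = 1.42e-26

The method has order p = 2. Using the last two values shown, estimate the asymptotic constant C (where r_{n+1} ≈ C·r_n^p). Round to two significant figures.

C ≈ r_9 / r_8^2
  = 1.42e-26 / (1.06e-13)^2
  = 1.42e-26 / 1.1236e-26 ≈ 1.2638

1.3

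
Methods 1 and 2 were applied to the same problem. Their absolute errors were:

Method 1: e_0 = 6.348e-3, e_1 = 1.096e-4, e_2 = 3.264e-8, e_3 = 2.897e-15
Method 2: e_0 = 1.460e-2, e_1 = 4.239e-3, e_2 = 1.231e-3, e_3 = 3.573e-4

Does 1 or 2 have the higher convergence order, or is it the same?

1

Method 1: p ≈ ln(2.897e-15/3.264e-8)/ln(3.264e-8/1.096e-4) ≈ 2.00.
Method 2: p ≈ ln(3.573e-4/1.231e-3)/ln(1.231e-3/4.239e-3) ≈ 1.00.
Method 1 has the higher order (≈2.0 vs ≈1.0).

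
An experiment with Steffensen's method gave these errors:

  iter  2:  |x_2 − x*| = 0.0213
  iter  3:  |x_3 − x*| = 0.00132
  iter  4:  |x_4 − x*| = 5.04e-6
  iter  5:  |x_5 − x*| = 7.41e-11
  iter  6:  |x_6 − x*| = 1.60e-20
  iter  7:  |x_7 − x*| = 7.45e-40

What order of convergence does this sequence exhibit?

Consecutive ratios: |x_7 − x*|/|x_6 − x*| = 7.45e-40/1.60e-20 = 4.65625e-20, |x_6 − x*|/|x_5 − x*| = 1.60e-20/7.41e-11 = 2.15924e-10.
p ≈ ln(4.65625e-20)/ln(2.15924e-10) = -44.5135/-22.2561 ≈ 2.00.
So the convergence is quadratic (order 2).

2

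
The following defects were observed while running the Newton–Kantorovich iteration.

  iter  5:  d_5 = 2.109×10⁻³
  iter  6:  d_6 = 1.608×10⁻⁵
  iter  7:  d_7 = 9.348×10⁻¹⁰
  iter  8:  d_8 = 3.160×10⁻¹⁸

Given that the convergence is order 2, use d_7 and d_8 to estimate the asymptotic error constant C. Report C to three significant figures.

3.62

C ≈ d_8 / d_7^2
  = 3.160×10⁻¹⁸ / (9.348×10⁻¹⁰)^2
  = 3.160×10⁻¹⁸ / 8.73851e-19 ≈ 3.6162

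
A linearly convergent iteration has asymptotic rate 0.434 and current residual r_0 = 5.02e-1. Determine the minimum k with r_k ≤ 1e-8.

After k steps, r_k ≈ 5.02e-1·0.434^k.
Need 0.434^k ≤ 1e-8/5.02e-1 = 1.99203e-08.
k ≥ ln(1.99203e-08)/ln(0.434) = -17.7315/-0.83471 = 21.243.
Smallest integer k = 22.

22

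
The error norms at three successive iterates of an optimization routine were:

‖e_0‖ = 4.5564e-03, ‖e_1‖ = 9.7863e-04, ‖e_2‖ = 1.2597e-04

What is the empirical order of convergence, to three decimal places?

1.333

p ≈ ln(‖e_2‖/‖e_1‖) / ln(‖e_1‖/‖e_0‖)
  = ln(1.2597e-04/9.7863e-04) / ln(9.7863e-04/4.5564e-03)
  = ln(0.128721) / ln(0.214781)
  = -2.050108 / -1.538136 ≈ 1.332852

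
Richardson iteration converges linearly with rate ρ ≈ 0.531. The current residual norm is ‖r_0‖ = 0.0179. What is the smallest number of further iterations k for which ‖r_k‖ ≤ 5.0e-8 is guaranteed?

After k steps, ‖r_k‖ ≈ 0.0179·0.531^k.
Need 0.531^k ≤ 5.0e-8/0.0179 = 2.7933e-06.
k ≥ ln(2.7933e-06)/ln(0.531) = -12.7883/-0.63299 = 20.203.
Smallest integer k = 21.

21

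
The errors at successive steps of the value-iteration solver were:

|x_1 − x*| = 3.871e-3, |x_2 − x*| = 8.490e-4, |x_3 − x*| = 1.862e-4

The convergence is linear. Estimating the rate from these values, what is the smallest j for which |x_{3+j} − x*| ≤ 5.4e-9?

Rate ρ ≈ |x_3 − x*|/|x_2 − x*| = 1.862e-4/8.490e-4 = 0.2193.
After j more steps, |x_{3+j} − x*| ≈ 1.862e-4·ρ^j; need ρ^j ≤ 5.4e-9/1.862e-4 = 2.90011e-05.
j ≥ ln(2.90011e-05)/ln(0.2193) = -10.4482/-1.51731 = 6.886.
So 7 more iterations are needed.

7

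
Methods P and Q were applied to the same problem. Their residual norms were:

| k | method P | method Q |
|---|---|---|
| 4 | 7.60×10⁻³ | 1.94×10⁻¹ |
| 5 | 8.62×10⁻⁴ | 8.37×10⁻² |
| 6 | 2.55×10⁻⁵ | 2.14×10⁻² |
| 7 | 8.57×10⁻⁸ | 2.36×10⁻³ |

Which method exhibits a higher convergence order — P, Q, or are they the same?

Method P: p ≈ ln(8.57×10⁻⁸/2.55×10⁻⁵)/ln(2.55×10⁻⁵/8.62×10⁻⁴) ≈ 1.62.
Method Q: p ≈ ln(2.36×10⁻³/2.14×10⁻²)/ln(2.14×10⁻²/8.37×10⁻²) ≈ 1.62.
Both orders ≈ 1.6 — effectively the same.

same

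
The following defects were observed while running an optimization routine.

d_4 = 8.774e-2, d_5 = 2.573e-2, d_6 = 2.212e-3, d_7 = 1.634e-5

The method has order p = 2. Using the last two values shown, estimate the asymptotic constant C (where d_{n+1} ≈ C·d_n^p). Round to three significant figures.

3.34

C ≈ d_7 / d_6^2
  = 1.634e-5 / (2.212e-3)^2
  = 1.634e-5 / 4.89294e-06 ≈ 3.3395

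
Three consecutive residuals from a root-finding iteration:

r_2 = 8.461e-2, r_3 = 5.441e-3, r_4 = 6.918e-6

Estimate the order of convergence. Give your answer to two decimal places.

2.43

p ≈ ln(r_4/r_3) / ln(r_3/r_2)
  = ln(6.918e-6/5.441e-3) / ln(5.441e-3/8.461e-2)
  = ln(0.00127146) / ln(0.0643068)
  = -6.66759 / -2.74409 ≈ 2.42980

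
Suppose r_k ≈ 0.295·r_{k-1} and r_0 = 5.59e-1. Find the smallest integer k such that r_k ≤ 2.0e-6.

After k steps, r_k ≈ 5.59e-1·0.295^k.
Need 0.295^k ≤ 2.0e-6/5.59e-1 = 3.57782e-06.
k ≥ ln(3.57782e-06)/ln(0.295) = -12.5408/-1.22078 = 10.273.
Smallest integer k = 11.

11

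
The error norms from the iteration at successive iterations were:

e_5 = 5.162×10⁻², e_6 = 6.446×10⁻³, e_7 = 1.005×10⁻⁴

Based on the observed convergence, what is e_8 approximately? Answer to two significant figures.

2.4e-8

First estimate the order: p ≈ ln(e_7/e_6) / ln(e_6/e_5) = ln(1.005×10⁻⁴/6.446×10⁻³)/ln(6.446×10⁻³/5.162×10⁻²) = ln(0.0155911)/ln(0.124874) ≈ 2.0001.
Then e_8 ≈ e_7·(e_7/e_6)^p = 1.005×10⁻⁴·(0.0155911)^2.0001 = 1.005×10⁻⁴·0.000242981 ≈ 2.442e-08.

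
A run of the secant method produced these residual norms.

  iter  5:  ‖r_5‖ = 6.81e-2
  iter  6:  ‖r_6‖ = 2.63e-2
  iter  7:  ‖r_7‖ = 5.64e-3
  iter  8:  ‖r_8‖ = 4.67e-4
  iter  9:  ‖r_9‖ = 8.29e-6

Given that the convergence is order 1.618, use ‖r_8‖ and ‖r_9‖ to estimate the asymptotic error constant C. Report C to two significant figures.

2.0

C ≈ ‖r_9‖ / ‖r_8‖^1.618
  = 8.29e-6 / (4.67e-4)^1.618
  = 8.29e-6 / 4.08277e-06 ≈ 2.0305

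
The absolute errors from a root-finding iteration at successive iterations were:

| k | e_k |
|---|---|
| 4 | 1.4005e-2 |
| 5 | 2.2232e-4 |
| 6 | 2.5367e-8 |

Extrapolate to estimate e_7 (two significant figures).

First estimate the order: p ≈ ln(e_6/e_5) / ln(e_5/e_4) = ln(2.5367e-8/2.2232e-4)/ln(2.2232e-4/1.4005e-2) = ln(0.000114101)/ln(0.0158743) ≈ 2.1912.
Then e_7 ≈ e_6·(e_6/e_5)^p = 2.5367e-8·(0.000114101)^2.1912 = 2.5367e-8·2.29474e-09 ≈ 5.821e-17.

5.8e-17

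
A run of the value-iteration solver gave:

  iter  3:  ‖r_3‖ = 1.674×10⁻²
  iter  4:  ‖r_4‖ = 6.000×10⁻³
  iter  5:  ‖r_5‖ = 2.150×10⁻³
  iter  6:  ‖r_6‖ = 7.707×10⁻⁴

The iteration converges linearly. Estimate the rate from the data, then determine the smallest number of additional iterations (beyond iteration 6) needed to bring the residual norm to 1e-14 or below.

Rate ρ ≈ ‖r_6‖/‖r_5‖ = 7.707×10⁻⁴/2.150×10⁻³ = 0.3585.
After j more steps, ‖r_{6+j}‖ ≈ 7.707×10⁻⁴·ρ^j; need ρ^j ≤ 1e-14/7.707×10⁻⁴ = 1.29752e-11.
j ≥ ln(1.29752e-11)/ln(0.3585) = -25.0680/-1.02583 = 24.437.
So 25 more iterations are needed.

25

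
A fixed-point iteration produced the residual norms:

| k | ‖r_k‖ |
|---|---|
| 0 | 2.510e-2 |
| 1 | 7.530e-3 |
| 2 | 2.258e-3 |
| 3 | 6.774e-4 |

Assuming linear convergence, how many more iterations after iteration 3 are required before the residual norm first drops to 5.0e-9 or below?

Rate ρ ≈ ‖r_3‖/‖r_2‖ = 6.774e-4/2.258e-3 = 0.3000.
After j more steps, ‖r_{3+j}‖ ≈ 6.774e-4·ρ^j; need ρ^j ≤ 5.0e-9/6.774e-4 = 7.38116e-06.
j ≥ ln(7.38116e-06)/ln(0.3000) = -11.8166/-1.20397 = 9.815.
So 10 more iterations are needed.

10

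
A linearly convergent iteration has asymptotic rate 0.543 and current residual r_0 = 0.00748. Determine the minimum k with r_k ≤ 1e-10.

30

After k steps, r_k ≈ 0.00748·0.543^k.
Need 0.543^k ≤ 1e-10/0.00748 = 1.3369e-08.
k ≥ ln(1.3369e-08)/ln(0.543) = -18.1303/-0.61065 = 29.690.
Smallest integer k = 30.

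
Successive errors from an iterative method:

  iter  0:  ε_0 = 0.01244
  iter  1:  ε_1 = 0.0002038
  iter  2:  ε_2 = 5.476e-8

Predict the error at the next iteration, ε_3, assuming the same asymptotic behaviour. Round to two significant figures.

4.0e-15

First estimate the order: p ≈ ln(ε_2/ε_1) / ln(ε_1/ε_0) = ln(5.476e-8/0.0002038)/ln(0.0002038/0.01244) = ln(0.000268695)/ln(0.0163826) ≈ 1.9997.
Then ε_3 ≈ ε_2·(ε_2/ε_1)^p = 5.476e-8·(0.000268695)^1.9997 = 5.476e-8·7.23753e-08 ≈ 3.963e-15.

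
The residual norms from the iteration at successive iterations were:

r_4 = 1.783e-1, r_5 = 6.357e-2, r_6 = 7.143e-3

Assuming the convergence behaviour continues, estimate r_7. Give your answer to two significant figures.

First estimate the order: p ≈ ln(r_6/r_5) / ln(r_5/r_4) = ln(7.143e-3/6.357e-2)/ln(6.357e-2/1.783e-1) = ln(0.112364)/ln(0.356534) ≈ 2.1196.
Then r_7 ≈ r_6·(r_6/r_5)^p = 7.143e-3·(0.112364)^2.1196 = 7.143e-3·0.00972097 ≈ 6.944e-05.

6.9e-5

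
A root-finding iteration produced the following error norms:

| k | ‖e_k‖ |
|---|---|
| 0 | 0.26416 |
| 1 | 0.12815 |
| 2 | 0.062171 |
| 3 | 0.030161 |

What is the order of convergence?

Consecutive ratios: ‖e_3‖/‖e_2‖ = 0.030161/0.062171 = 0.48513, ‖e_2‖/‖e_1‖ = 0.062171/0.12815 = 0.485142.
p ≈ ln(0.48513)/ln(0.485142) = -0.7233/-0.7233 ≈ 1.00.
So the convergence is linear (order 1).

1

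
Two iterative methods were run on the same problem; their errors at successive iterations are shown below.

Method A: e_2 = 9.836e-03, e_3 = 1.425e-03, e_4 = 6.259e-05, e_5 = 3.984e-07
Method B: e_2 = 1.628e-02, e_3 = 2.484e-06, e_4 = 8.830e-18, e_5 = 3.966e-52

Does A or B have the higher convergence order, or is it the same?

Method A: p ≈ ln(3.984e-07/6.259e-05)/ln(6.259e-05/1.425e-03) ≈ 1.62.
Method B: p ≈ ln(3.966e-52/8.830e-18)/ln(8.830e-18/2.484e-06) ≈ 3.00.
Method B has the higher order (≈3.0 vs ≈1.6).

B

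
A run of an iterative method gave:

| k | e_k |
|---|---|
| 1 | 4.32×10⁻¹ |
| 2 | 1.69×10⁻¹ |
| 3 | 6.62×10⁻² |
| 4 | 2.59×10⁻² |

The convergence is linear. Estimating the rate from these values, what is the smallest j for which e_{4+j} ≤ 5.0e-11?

22

Rate ρ ≈ e_4/e_3 = 2.59×10⁻²/6.62×10⁻² = 0.3912.
After j more steps, e_{4+j} ≈ 2.59×10⁻²·ρ^j; need ρ^j ≤ 5.0e-11/2.59×10⁻² = 1.9305e-09.
j ≥ ln(1.9305e-09)/ln(0.3912) = -20.0655/-0.93854 = 21.379.
So 22 more iterations are needed.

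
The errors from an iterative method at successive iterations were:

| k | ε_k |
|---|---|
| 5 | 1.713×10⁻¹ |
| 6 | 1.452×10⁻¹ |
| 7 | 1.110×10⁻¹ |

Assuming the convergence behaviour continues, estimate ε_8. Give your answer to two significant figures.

First estimate the order: p ≈ ln(ε_7/ε_6) / ln(ε_6/ε_5) = ln(1.110×10⁻¹/1.452×10⁻¹)/ln(1.452×10⁻¹/1.713×10⁻¹) = ln(0.764463)/ln(0.847636) ≈ 1.6248.
Then ε_8 ≈ ε_7·(ε_7/ε_6)^p = 1.110×10⁻¹·(0.764463)^1.6248 = 1.110×10⁻¹·0.646365 ≈ 0.07175.

7.2e-2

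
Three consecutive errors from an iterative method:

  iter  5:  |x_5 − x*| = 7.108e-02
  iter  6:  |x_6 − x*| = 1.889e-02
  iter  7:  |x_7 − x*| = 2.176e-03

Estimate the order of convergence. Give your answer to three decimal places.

1.631

p ≈ ln(|x_7 − x*|/|x_6 − x*|) / ln(|x_6 − x*|/|x_5 − x*|)
  = ln(2.176e-03/1.889e-02) / ln(1.889e-02/7.108e-02)
  = ln(0.115193) / ln(0.265757)
  = -2.161146 / -1.325173 ≈ 1.630841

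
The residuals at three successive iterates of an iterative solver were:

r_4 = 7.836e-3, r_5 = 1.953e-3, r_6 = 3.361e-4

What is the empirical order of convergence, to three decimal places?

1.267

p ≈ ln(r_6/r_5) / ln(r_5/r_4)
  = ln(3.361e-4/1.953e-3) / ln(1.953e-3/7.836e-3)
  = ln(0.172094) / ln(0.249234)
  = -1.759714 / -1.389363 ≈ 1.266562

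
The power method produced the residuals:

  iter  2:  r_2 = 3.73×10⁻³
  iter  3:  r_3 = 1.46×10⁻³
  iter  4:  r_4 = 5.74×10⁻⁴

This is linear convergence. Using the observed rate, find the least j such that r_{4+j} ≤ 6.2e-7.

Rate ρ ≈ r_4/r_3 = 5.74×10⁻⁴/1.46×10⁻³ = 0.3932.
After j more steps, r_{4+j} ≈ 5.74×10⁻⁴·ρ^j; need ρ^j ≤ 6.2e-7/5.74×10⁻⁴ = 0.00108014.
j ≥ ln(0.00108014)/ln(0.3932) = -6.8307/-0.93344 = 7.318.
So 8 more iterations are needed.

8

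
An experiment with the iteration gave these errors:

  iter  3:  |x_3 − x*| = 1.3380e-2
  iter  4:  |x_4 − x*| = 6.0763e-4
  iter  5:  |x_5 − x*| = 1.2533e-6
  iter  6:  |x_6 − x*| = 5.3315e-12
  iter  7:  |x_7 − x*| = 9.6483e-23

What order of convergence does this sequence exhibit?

2

Consecutive ratios: |x_7 − x*|/|x_6 − x*| = 9.6483e-23/5.3315e-12 = 1.80968e-11, |x_6 − x*|/|x_5 − x*| = 5.3315e-12/1.2533e-6 = 4.25397e-06.
p ≈ ln(1.80968e-11)/ln(4.25397e-06) = -24.7353/-12.3677 ≈ 2.00.
So the convergence is quadratic (order 2).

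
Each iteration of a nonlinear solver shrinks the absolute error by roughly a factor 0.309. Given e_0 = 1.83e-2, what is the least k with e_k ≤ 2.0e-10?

16

After k steps, e_k ≈ 1.83e-2·0.309^k.
Need 0.309^k ≤ 2.0e-10/1.83e-2 = 1.0929e-08.
k ≥ ln(1.0929e-08)/ln(0.309) = -18.3318/-1.17441 = 15.609.
Smallest integer k = 16.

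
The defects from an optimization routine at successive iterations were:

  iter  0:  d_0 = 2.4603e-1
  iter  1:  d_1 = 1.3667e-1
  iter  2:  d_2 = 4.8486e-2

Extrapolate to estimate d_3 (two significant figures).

First estimate the order: p ≈ ln(d_2/d_1) / ln(d_1/d_0) = ln(4.8486e-2/1.3667e-1)/ln(1.3667e-1/2.4603e-1) = ln(0.354767)/ln(0.555501) ≈ 1.7627.
Then d_3 ≈ d_2·(d_2/d_1)^p = 4.8486e-2·(0.354767)^1.7627 = 4.8486e-2·0.160948 ≈ 0.007804.

7.8e-3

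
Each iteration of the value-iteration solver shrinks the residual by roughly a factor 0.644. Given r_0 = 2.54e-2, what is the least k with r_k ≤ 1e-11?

50

After k steps, r_k ≈ 2.54e-2·0.644^k.
Need 0.644^k ≤ 1e-11/2.54e-2 = 3.93701e-10.
k ≥ ln(3.93701e-10)/ln(0.644) = -21.6554/-0.44006 = 49.210.
Smallest integer k = 50.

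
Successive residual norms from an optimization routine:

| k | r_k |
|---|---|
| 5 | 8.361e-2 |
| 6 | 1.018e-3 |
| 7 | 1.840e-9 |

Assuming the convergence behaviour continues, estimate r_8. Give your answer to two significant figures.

1.1e-26

First estimate the order: p ≈ ln(r_7/r_6) / ln(r_6/r_5) = ln(1.840e-9/1.018e-3)/ln(1.018e-3/8.361e-2) = ln(1.80747e-06)/ln(0.0121756) ≈ 2.9997.
Then r_8 ≈ r_7·(r_7/r_6)^p = 1.840e-9·(1.80747e-06)^2.9997 = 1.840e-9·5.92838e-18 ≈ 1.091e-26.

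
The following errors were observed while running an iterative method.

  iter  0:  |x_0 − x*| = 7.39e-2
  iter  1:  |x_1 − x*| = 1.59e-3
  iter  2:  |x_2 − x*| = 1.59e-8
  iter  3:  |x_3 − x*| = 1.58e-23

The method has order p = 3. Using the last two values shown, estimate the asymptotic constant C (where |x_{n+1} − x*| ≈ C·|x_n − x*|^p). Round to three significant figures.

C ≈ |x_3 − x*| / |x_2 − x*|^3
  = 1.58e-23 / (1.59e-8)^3
  = 1.58e-23 / 4.01968e-24 ≈ 3.9307

3.93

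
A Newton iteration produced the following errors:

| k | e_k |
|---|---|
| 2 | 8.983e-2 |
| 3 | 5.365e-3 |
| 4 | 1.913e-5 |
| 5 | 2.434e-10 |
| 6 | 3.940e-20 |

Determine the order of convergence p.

2

Consecutive ratios: e_6/e_5 = 3.940e-20/2.434e-10 = 1.61873e-10, e_5/e_4 = 2.434e-10/1.913e-5 = 1.27235e-05.
p ≈ ln(1.61873e-10)/ln(1.27235e-05) = -22.5442/-11.2721 ≈ 2.00.
So the convergence is quadratic (order 2).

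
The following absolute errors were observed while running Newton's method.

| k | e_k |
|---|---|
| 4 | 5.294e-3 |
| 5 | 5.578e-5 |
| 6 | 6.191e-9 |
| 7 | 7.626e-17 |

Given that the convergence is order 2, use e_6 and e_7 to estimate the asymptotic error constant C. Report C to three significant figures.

C ≈ e_7 / e_6^2
  = 7.626e-17 / (6.191e-9)^2
  = 7.626e-17 / 3.83285e-17 ≈ 1.9896

1.99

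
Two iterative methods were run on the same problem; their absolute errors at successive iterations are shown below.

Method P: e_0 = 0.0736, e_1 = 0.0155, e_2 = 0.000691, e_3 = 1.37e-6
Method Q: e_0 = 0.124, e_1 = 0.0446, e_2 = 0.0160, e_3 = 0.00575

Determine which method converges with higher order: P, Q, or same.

P

Method P: p ≈ ln(1.37e-6/0.000691)/ln(0.000691/0.0155) ≈ 2.00.
Method Q: p ≈ ln(0.00575/0.0160)/ln(0.0160/0.0446) ≈ 1.00.
Method P has the higher order (≈2.0 vs ≈1.0).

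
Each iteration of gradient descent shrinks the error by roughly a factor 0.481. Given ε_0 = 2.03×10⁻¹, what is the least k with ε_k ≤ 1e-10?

After k steps, ε_k ≈ 2.03×10⁻¹·0.481^k.
Need 0.481^k ≤ 1e-10/2.03×10⁻¹ = 4.92611e-10.
k ≥ ln(4.92611e-10)/ln(0.481) = -21.4313/-0.73189 = 29.282.
Smallest integer k = 30.

30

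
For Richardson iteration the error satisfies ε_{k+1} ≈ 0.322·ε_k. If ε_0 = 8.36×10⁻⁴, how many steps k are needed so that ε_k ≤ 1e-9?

After k steps, ε_k ≈ 8.36×10⁻⁴·0.322^k.
Need 0.322^k ≤ 1e-9/8.36×10⁻⁴ = 1.19617e-06.
k ≥ ln(1.19617e-06)/ln(0.322) = -13.6364/-1.13320 = 12.034.
Smallest integer k = 13.

13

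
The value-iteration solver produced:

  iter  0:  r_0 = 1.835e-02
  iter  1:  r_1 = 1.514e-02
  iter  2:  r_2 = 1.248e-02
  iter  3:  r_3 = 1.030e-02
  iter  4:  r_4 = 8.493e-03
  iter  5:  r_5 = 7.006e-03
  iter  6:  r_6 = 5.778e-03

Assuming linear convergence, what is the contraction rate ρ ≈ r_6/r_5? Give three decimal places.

0.825

ρ ≈ r_6/r_5 = 5.778e-03/7.006e-03 = 0.82472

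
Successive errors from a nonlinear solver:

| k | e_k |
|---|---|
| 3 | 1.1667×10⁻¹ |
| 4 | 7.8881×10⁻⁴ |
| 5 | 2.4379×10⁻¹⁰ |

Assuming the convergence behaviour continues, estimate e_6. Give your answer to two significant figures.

7.2e-30

First estimate the order: p ≈ ln(e_5/e_4) / ln(e_4/e_3) = ln(2.4379×10⁻¹⁰/7.8881×10⁻⁴)/ln(7.8881×10⁻⁴/1.1667×10⁻¹) = ln(3.0906e-07)/ln(0.00676104) ≈ 3.0000.
Then e_6 ≈ e_5·(e_5/e_4)^p = 2.4379×10⁻¹⁰·(3.0906e-07)^3.0000 = 2.4379×10⁻¹⁰·2.95208e-20 ≈ 7.197e-30.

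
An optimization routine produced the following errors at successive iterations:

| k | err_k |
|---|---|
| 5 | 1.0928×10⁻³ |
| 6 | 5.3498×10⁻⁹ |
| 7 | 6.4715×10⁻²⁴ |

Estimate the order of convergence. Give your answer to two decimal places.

p ≈ ln(err_7/err_6) / ln(err_6/err_5)
  = ln(6.4715×10⁻²⁴/5.3498×10⁻⁹) / ln(5.3498×10⁻⁹/1.0928×10⁻³)
  = ln(1.20967e-15) / ln(4.8955e-06)
  = -34.34843 / -12.22719 ≈ 2.80918

2.81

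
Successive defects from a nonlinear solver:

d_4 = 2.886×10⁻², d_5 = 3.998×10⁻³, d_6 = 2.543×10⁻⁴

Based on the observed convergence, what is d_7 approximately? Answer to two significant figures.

First estimate the order: p ≈ ln(d_6/d_5) / ln(d_5/d_4) = ln(2.543×10⁻⁴/3.998×10⁻³)/ln(3.998×10⁻³/2.886×10⁻²) = ln(0.0636068)/ln(0.138531) ≈ 1.3938.
Then d_7 ≈ d_6·(d_6/d_5)^p = 2.543×10⁻⁴·(0.0636068)^1.3938 = 2.543×10⁻⁴·0.0214943 ≈ 5.466e-06.

5.5e-6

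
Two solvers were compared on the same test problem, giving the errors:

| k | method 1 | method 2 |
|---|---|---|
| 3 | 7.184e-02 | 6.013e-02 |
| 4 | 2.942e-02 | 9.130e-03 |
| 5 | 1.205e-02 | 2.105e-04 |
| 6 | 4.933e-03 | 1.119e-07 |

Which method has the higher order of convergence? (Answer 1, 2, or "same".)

Method 1: p ≈ ln(4.933e-03/1.205e-02)/ln(1.205e-02/2.942e-02) ≈ 1.00.
Method 2: p ≈ ln(1.119e-07/2.105e-04)/ln(2.105e-04/9.130e-03) ≈ 2.00.
Method 2 has the higher order (≈2.0 vs ≈1.0).

2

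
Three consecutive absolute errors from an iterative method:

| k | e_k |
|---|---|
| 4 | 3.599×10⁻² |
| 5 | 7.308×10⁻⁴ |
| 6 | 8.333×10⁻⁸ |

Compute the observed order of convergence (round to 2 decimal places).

2.33

p ≈ ln(e_6/e_5) / ln(e_5/e_4)
  = ln(8.333×10⁻⁸/7.308×10⁻⁴) / ln(7.308×10⁻⁴/3.599×10⁻²)
  = ln(0.000114026) / ln(0.0203056)
  = -9.07908 / -3.89686 ≈ 2.32985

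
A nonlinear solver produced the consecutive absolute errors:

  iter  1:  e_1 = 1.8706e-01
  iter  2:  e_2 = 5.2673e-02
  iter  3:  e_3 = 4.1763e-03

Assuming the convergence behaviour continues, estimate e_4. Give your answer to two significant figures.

First estimate the order: p ≈ ln(e_3/e_2) / ln(e_2/e_1) = ln(4.1763e-03/5.2673e-02)/ln(5.2673e-02/1.8706e-01) = ln(0.0792873)/ln(0.281583) ≈ 2.0000.
Then e_4 ≈ e_3·(e_3/e_2)^p = 4.1763e-03·(0.0792873)^2.0000 = 4.1763e-03·0.00628648 ≈ 2.625e-05.

2.6e-5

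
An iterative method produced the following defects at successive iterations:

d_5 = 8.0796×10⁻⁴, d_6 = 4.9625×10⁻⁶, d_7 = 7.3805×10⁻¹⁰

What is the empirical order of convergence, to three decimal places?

1.731

p ≈ ln(d_7/d_6) / ln(d_6/d_5)
  = ln(7.3805×10⁻¹⁰/4.9625×10⁻⁶) / ln(4.9625×10⁻⁶/8.0796×10⁻⁴)
  = ln(0.000148725) / ln(0.00614201)
  = -8.813412 / -5.092603 ≈ 1.730630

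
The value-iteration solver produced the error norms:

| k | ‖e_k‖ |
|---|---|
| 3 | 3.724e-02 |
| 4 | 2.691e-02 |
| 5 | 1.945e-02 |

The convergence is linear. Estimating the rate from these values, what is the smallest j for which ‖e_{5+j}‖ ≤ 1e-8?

45

Rate ρ ≈ ‖e_5‖/‖e_4‖ = 1.945e-02/2.691e-02 = 0.7228.
After j more steps, ‖e_{5+j}‖ ≈ 1.945e-02·ρ^j; need ρ^j ≤ 1e-8/1.945e-02 = 5.14139e-07.
j ≥ ln(5.14139e-07)/ln(0.7228) = -14.4808/-0.32462 = 44.608.
So 45 more iterations are needed.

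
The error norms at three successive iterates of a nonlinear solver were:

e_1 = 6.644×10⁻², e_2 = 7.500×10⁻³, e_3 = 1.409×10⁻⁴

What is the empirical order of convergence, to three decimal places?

p ≈ ln(e_3/e_2) / ln(e_2/e_1)
  = ln(1.409×10⁻⁴/7.500×10⁻³) / ln(7.500×10⁻³/6.644×10⁻²)
  = ln(0.0187867) / ln(0.112884)
  = -3.974606 / -2.181395 ≈ 1.822048

1.822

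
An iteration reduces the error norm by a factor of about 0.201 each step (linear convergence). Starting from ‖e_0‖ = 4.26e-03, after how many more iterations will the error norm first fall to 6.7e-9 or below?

9

After k steps, ‖e_k‖ ≈ 4.26e-03·0.201^k.
Need 0.201^k ≤ 6.7e-9/4.26e-03 = 1.57277e-06.
k ≥ ln(1.57277e-06)/ln(0.201) = -13.3627/-1.60445 = 8.329.
Smallest integer k = 9.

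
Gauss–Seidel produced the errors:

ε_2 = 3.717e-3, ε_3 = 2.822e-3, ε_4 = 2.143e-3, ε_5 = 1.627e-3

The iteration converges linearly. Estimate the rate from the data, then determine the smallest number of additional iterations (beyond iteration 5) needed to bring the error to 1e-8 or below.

44

Rate ρ ≈ ε_5/ε_4 = 1.627e-3/2.143e-3 = 0.7592.
After j more steps, ε_{5+j} ≈ 1.627e-3·ρ^j; need ρ^j ≤ 1e-8/1.627e-3 = 6.14628e-06.
j ≥ ln(6.14628e-06)/ln(0.7592) = -11.9997/-0.27549 = 43.558.
So 44 more iterations are needed.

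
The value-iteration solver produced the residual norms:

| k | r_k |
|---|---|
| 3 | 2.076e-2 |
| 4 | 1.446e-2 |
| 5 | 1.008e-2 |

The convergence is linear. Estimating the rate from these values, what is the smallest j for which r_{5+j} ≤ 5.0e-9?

Rate ρ ≈ r_5/r_4 = 1.008e-2/1.446e-2 = 0.6971.
After j more steps, r_{5+j} ≈ 1.008e-2·ρ^j; need ρ^j ≤ 5.0e-9/1.008e-2 = 4.96032e-07.
j ≥ ln(4.96032e-07)/ln(0.6971) = -14.5166/-0.36083 = 40.231.
So 41 more iterations are needed.

41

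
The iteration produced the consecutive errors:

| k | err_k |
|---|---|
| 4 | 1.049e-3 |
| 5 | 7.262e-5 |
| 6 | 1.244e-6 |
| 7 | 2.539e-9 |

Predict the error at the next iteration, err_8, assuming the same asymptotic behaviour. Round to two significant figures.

2.0e-13

First estimate the order: p ≈ ln(err_7/err_6) / ln(err_6/err_5) = ln(2.539e-9/1.244e-6)/ln(1.244e-6/7.262e-5) = ln(0.002041)/ln(0.0171303) ≈ 1.5231.
Then err_8 ≈ err_7·(err_7/err_6)^p = 2.539e-9·(0.002041)^1.5231 = 2.539e-9·7.99138e-05 ≈ 2.029e-13.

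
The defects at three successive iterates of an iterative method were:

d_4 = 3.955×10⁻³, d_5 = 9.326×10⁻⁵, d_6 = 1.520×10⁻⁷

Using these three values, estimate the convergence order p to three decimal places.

1.713

p ≈ ln(d_6/d_5) / ln(d_5/d_4)
  = ln(1.520×10⁻⁷/9.326×10⁻⁵) / ln(9.326×10⁻⁵/3.955×10⁻³)
  = ln(0.00162985) / ln(0.0235803)
  = -6.419267 / -3.747344 ≈ 1.713018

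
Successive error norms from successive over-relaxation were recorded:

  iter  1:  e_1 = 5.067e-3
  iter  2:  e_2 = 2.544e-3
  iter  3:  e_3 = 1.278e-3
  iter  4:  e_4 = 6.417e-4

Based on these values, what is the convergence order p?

1

Consecutive ratios: e_4/e_3 = 6.417e-4/1.278e-3 = 0.502113, e_3/e_2 = 1.278e-3/2.544e-3 = 0.502358.
p ≈ ln(0.502113)/ln(0.502358) = -0.6889/-0.6884 ≈ 1.00.
So the convergence is linear (order 1).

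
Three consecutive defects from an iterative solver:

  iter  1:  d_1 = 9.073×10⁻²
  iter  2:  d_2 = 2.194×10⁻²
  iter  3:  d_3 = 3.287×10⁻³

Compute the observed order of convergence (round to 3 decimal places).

1.337

p ≈ ln(d_3/d_2) / ln(d_2/d_1)
  = ln(3.287×10⁻³/2.194×10⁻²) / ln(2.194×10⁻²/9.073×10⁻²)
  = ln(0.149818) / ln(0.241816)
  = -1.898334 / -1.419578 ≈ 1.337252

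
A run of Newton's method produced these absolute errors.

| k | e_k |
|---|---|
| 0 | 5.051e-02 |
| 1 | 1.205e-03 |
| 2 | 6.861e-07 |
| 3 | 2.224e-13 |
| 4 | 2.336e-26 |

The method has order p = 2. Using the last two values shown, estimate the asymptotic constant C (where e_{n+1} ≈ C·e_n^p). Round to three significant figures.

0.472

C ≈ e_4 / e_3^2
  = 2.336e-26 / (2.224e-13)^2
  = 2.336e-26 / 4.94618e-26 ≈ 0.47228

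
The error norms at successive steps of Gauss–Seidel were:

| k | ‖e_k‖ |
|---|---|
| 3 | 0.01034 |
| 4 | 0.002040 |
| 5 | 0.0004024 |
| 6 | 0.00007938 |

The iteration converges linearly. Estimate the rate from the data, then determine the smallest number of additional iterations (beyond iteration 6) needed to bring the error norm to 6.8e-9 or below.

Rate ρ ≈ ‖e_6‖/‖e_5‖ = 0.00007938/0.0004024 = 0.1973.
After j more steps, ‖e_{6+j}‖ ≈ 0.00007938·ρ^j; need ρ^j ≤ 6.8e-9/0.00007938 = 8.56639e-05.
j ≥ ln(8.56639e-05)/ln(0.1973) = -9.3651/-1.62303 = 5.770.
So 6 more iterations are needed.

6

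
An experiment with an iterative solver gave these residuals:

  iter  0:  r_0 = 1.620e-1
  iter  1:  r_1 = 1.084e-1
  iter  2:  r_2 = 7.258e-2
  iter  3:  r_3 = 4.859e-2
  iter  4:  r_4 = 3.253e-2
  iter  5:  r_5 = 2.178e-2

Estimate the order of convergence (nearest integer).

1

Consecutive ratios: r_5/r_4 = 2.178e-2/3.253e-2 = 0.669536, r_4/r_3 = 3.253e-2/4.859e-2 = 0.669479.
p ≈ ln(0.669536)/ln(0.669479) = -0.4012/-0.4013 ≈ 1.00.
So the convergence is linear (order 1).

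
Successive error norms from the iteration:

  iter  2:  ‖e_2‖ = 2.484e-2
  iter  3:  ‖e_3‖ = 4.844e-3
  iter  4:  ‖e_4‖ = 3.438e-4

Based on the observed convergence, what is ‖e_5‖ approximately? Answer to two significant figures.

4.8e-6

First estimate the order: p ≈ ln(‖e_4‖/‖e_3‖) / ln(‖e_3‖/‖e_2‖) = ln(3.438e-4/4.844e-3)/ln(4.844e-3/2.484e-2) = ln(0.0709744)/ln(0.195008) ≈ 1.6183.
Then ‖e_5‖ ≈ ‖e_4‖·(‖e_4‖/‖e_3‖)^p = 3.438e-4·(0.0709744)^1.6183 = 3.438e-4·0.0138273 ≈ 4.754e-06.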